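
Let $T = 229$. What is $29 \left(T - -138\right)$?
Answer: $10643$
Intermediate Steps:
$29 \left(T - -138\right) = 29 \left(229 - -138\right) = 29 \left(229 + 138\right) = 29 \cdot 367 = 10643$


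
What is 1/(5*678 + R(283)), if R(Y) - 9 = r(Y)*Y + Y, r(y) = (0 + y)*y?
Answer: 1/22668869 ≈ 4.4113e-8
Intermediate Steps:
r(y) = y² (r(y) = y*y = y²)
R(Y) = 9 + Y + Y³ (R(Y) = 9 + (Y²*Y + Y) = 9 + (Y³ + Y) = 9 + (Y + Y³) = 9 + Y + Y³)
1/(5*678 + R(283)) = 1/(5*678 + (9 + 283 + 283³)) = 1/(3390 + (9 + 283 + 22665187)) = 1/(3390 + 22665479) = 1/22668869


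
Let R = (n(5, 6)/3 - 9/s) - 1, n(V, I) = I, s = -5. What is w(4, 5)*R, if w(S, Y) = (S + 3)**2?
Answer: 686/5 ≈ 137.20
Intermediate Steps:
w(S, Y) = (3 + S)**2
R = 14/5 (R = (6/3 - 9/(-5)) - 1 = (6*(1/3) - 9*(-1/5)) - 1 = (2 + 9/5) - 1 = 19/5 - 1 = 14/5 ≈ 2.8000)
w(4, 5)*R = (3 + 4)**2*(14/5) = 7**2*(14/5) = 49*(14/5) = 686/5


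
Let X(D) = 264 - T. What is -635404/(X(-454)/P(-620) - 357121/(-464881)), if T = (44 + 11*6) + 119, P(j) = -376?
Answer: -111065604843424/118006661 ≈ -9.4118e+5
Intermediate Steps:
T = 229 (T = (44 + 66) + 119 = 110 + 119 = 229)
X(D) = 35 (X(D) = 264 - 1*229 = 264 - 229 = 35)
-635404/(X(-454)/P(-620) - 357121/(-464881)) = -635404/(35/(-376) - 357121/(-464881)) = -635404/(35*(-1/376) - 357121*(-1/464881)) = -635404/(-35/376 + 357121/464881) = -635404/118006661/174795256 = -635404*174795256/118006661 = -111065604843424/118006661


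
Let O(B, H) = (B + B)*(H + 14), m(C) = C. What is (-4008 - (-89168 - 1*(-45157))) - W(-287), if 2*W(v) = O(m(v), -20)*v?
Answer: 534217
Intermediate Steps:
O(B, H) = 2*B*(14 + H) (O(B, H) = (2*B)*(14 + H) = 2*B*(14 + H))
W(v) = -6*v² (W(v) = ((2*v*(14 - 20))*v)/2 = ((2*v*(-6))*v)/2 = ((-12*v)*v)/2 = (-12*v²)/2 = -6*v²)
(-4008 - (-89168 - 1*(-45157))) - W(-287) = (-4008 - (-89168 - 1*(-45157))) - (-6)*(-287)² = (-4008 - (-89168 + 45157)) - (-6)*82369 = (-4008 - 1*(-44011)) - 1*(-494214) = (-4008 + 44011) + 494214 = 40003 + 494214 = 534217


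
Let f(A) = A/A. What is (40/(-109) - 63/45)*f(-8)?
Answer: -963/545 ≈ -1.7670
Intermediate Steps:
f(A) = 1
(40/(-109) - 63/45)*f(-8) = (40/(-109) - 63/45)*1 = (40*(-1/109) - 63*1/45)*1 = (-40/109 - 7/5)*1 = -963/545*1 = -963/545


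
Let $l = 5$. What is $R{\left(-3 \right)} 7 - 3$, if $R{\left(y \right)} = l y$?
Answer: $-108$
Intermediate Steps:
$R{\left(y \right)} = 5 y$
$R{\left(-3 \right)} 7 - 3 = 5 \left(-3\right) 7 - 3 = \left(-15\right) 7 - 3 = -105 - 3 = -108$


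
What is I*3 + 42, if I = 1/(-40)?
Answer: 1677/40 ≈ 41.925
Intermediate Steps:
I = -1/40 ≈ -0.025000
I*3 + 42 = -1/40*3 + 42 = -3/40 + 42 = 1677/40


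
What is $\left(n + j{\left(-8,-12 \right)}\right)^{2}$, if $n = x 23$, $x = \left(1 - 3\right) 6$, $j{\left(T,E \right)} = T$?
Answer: $80656$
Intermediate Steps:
$x = -12$ ($x = \left(-2\right) 6 = -12$)
$n = -276$ ($n = \left(-12\right) 23 = -276$)
$\left(n + j{\left(-8,-12 \right)}\right)^{2} = \left(-276 - 8\right)^{2} = \left(-284\right)^{2} = 80656$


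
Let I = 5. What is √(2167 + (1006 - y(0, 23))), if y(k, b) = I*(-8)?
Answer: 3*√357 ≈ 56.683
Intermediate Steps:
y(k, b) = -40 (y(k, b) = 5*(-8) = -40)
√(2167 + (1006 - y(0, 23))) = √(2167 + (1006 - 1*(-40))) = √(2167 + (1006 + 40)) = √(2167 + 1046) = √3213 = 3*√357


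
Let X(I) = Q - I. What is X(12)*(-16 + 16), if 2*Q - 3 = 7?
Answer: 0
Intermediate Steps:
Q = 5 (Q = 3/2 + (1/2)*7 = 3/2 + 7/2 = 5)
X(I) = 5 - I
X(12)*(-16 + 16) = (5 - 1*12)*(-16 + 16) = (5 - 12)*0 = -7*0 = 0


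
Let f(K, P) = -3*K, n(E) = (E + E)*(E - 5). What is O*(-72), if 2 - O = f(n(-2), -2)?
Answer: -6192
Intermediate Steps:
n(E) = 2*E*(-5 + E) (n(E) = (2*E)*(-5 + E) = 2*E*(-5 + E))
O = 86 (O = 2 - (-3)*2*(-2)*(-5 - 2) = 2 - (-3)*2*(-2)*(-7) = 2 - (-3)*28 = 2 - 1*(-84) = 2 + 84 = 86)
O*(-72) = 86*(-72) = -6192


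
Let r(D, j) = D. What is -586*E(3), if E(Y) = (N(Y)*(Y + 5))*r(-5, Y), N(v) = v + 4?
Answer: 164080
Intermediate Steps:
N(v) = 4 + v
E(Y) = -5*(4 + Y)*(5 + Y) (E(Y) = ((4 + Y)*(Y + 5))*(-5) = ((4 + Y)*(5 + Y))*(-5) = -5*(4 + Y)*(5 + Y))
-586*E(3) = -(-2930)*(4 + 3)*(5 + 3) = -(-2930)*7*8 = -586*(-280) = 164080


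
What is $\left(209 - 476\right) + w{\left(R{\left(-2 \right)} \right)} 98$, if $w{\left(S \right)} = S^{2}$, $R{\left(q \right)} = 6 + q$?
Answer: $1301$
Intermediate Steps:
$\left(209 - 476\right) + w{\left(R{\left(-2 \right)} \right)} 98 = \left(209 - 476\right) + \left(6 - 2\right)^{2} \cdot 98 = \left(209 - 476\right) + 4^{2} \cdot 98 = -267 + 16 \cdot 98 = -267 + 1568 = 1301$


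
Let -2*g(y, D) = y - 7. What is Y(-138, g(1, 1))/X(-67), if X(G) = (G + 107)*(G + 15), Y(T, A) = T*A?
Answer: 207/1040 ≈ 0.19904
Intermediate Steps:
g(y, D) = 7/2 - y/2 (g(y, D) = -(y - 7)/2 = -(-7 + y)/2 = 7/2 - y/2)
Y(T, A) = A*T
X(G) = (15 + G)*(107 + G) (X(G) = (107 + G)*(15 + G) = (15 + G)*(107 + G))
Y(-138, g(1, 1))/X(-67) = ((7/2 - ½*1)*(-138))/(1605 + (-67)² + 122*(-67)) = ((7/2 - ½)*(-138))/(1605 + 4489 - 8174) = (3*(-138))/(-2080) = -414*(-1/2080) = 207/1040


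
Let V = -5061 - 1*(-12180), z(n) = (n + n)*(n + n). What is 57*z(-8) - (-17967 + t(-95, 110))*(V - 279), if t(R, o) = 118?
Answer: 122101752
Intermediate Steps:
z(n) = 4*n**2 (z(n) = (2*n)*(2*n) = 4*n**2)
V = 7119 (V = -5061 + 12180 = 7119)
57*z(-8) - (-17967 + t(-95, 110))*(V - 279) = 57*(4*(-8)**2) - (-17967 + 118)*(7119 - 279) = 57*(4*64) - (-17849)*6840 = 57*256 - 1*(-122087160) = 14592 + 122087160 = 122101752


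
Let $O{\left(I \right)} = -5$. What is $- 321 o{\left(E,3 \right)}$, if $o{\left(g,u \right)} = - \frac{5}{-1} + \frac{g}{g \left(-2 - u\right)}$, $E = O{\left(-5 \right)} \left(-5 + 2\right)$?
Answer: $- \frac{7704}{5} \approx -1540.8$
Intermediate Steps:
$E = 15$ ($E = - 5 \left(-5 + 2\right) = \left(-5\right) \left(-3\right) = 15$)
$o{\left(g,u \right)} = 5 + \frac{1}{-2 - u}$ ($o{\left(g,u \right)} = \left(-5\right) \left(-1\right) + g \frac{1}{g \left(-2 - u\right)} = 5 + \frac{1}{-2 - u}$)
$- 321 o{\left(E,3 \right)} = - 321 \frac{9 + 5 \cdot 3}{2 + 3} = - 321 \frac{9 + 15}{5} = - 321 \cdot \frac{1}{5} \cdot 24 = \left(-321\right) \frac{24}{5} = - \frac{7704}{5}$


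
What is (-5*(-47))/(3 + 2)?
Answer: 47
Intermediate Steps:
(-5*(-47))/(3 + 2) = 235/5 = (⅕)*235 = 47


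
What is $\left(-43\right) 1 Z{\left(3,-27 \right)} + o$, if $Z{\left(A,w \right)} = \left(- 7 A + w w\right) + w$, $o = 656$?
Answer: $-28627$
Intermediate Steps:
$Z{\left(A,w \right)} = w + w^{2} - 7 A$ ($Z{\left(A,w \right)} = \left(- 7 A + w^{2}\right) + w = \left(w^{2} - 7 A\right) + w = w + w^{2} - 7 A$)
$\left(-43\right) 1 Z{\left(3,-27 \right)} + o = \left(-43\right) 1 \left(-27 + \left(-27\right)^{2} - 21\right) + 656 = - 43 \left(-27 + 729 - 21\right) + 656 = \left(-43\right) 681 + 656 = -29283 + 656 = -28627$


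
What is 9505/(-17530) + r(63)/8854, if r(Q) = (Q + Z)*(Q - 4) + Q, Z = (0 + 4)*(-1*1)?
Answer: -2203095/15521062 ≈ -0.14194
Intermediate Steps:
Z = -4 (Z = 4*(-1) = -4)
r(Q) = Q + (-4 + Q)**2 (r(Q) = (Q - 4)*(Q - 4) + Q = (-4 + Q)*(-4 + Q) + Q = (-4 + Q)**2 + Q = Q + (-4 + Q)**2)
9505/(-17530) + r(63)/8854 = 9505/(-17530) + (16 + 63**2 - 7*63)/8854 = 9505*(-1/17530) + (16 + 3969 - 441)*(1/8854) = -1901/3506 + 3544*(1/8854) = -1901/3506 + 1772/4427 = -2203095/15521062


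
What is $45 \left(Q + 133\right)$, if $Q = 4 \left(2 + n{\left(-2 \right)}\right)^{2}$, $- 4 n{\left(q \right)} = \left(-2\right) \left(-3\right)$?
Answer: $6030$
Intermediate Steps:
$n{\left(q \right)} = - \frac{3}{2}$ ($n{\left(q \right)} = - \frac{\left(-2\right) \left(-3\right)}{4} = \left(- \frac{1}{4}\right) 6 = - \frac{3}{2}$)
$Q = 1$ ($Q = 4 \left(2 - \frac{3}{2}\right)^{2} = \frac{4}{4} = 4 \cdot \frac{1}{4} = 1$)
$45 \left(Q + 133\right) = 45 \left(1 + 133\right) = 45 \cdot 134 = 6030$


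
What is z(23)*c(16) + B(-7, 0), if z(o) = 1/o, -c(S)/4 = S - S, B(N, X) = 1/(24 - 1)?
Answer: 1/23 ≈ 0.043478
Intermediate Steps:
B(N, X) = 1/23
c(S) = 0 (c(S) = -4*(S - S) = -4*0 = 0)
z(23)*c(16) + B(-7, 0) = 0/23 + 1/23 = (1/23)*0 + 1/23 = 0 + 1/23 = 1/23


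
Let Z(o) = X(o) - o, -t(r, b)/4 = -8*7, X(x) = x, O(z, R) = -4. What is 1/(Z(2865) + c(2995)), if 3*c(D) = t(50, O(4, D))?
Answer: 3/224 ≈ 0.013393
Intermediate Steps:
t(r, b) = 224 (t(r, b) = -(-32)*7 = -4*(-56) = 224)
c(D) = 224/3 (c(D) = (⅓)*224 = 224/3)
Z(o) = 0 (Z(o) = o - o = 0)
1/(Z(2865) + c(2995)) = 1/(0 + 224/3) = 1/(224/3) = 3/224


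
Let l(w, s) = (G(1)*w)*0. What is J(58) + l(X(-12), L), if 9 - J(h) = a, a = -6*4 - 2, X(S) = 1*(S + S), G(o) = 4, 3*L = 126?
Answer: 35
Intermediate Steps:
L = 42 (L = (⅓)*126 = 42)
X(S) = 2*S (X(S) = 1*(2*S) = 2*S)
a = -26 (a = -24 - 2 = -26)
l(w, s) = 0 (l(w, s) = (4*w)*0 = 0)
J(h) = 35 (J(h) = 9 - 1*(-26) = 9 + 26 = 35)
J(58) + l(X(-12), L) = 35 + 0 = 35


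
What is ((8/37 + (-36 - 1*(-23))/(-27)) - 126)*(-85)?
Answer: 10640045/999 ≈ 10651.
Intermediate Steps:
((8/37 + (-36 - 1*(-23))/(-27)) - 126)*(-85) = ((8*(1/37) + (-36 + 23)*(-1/27)) - 126)*(-85) = ((8/37 - 13*(-1/27)) - 126)*(-85) = ((8/37 + 13/27) - 126)*(-85) = (697/999 - 126)*(-85) = -125177/999*(-85) = 10640045/999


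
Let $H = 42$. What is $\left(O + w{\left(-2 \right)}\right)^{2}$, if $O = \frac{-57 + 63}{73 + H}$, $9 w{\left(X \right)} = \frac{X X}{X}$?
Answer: $\frac{30976}{1071225} \approx 0.028916$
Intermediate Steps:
$w{\left(X \right)} = \frac{X}{9}$ ($w{\left(X \right)} = \frac{X X \frac{1}{X}}{9} = \frac{X^{2} \frac{1}{X}}{9} = \frac{X}{9}$)
$O = \frac{6}{115}$ ($O = \frac{-57 + 63}{73 + 42} = \frac{6}{115} \approx 0.052174$)
$\left(O + w{\left(-2 \right)}\right)^{2} = \left(\frac{6}{115} + \frac{1}{9} \left(-2\right)\right)^{2} = \left(\frac{6}{115} - \frac{2}{9}\right)^{2} = \left(- \frac{176}{1035}\right)^{2} = \frac{30976}{1071225}$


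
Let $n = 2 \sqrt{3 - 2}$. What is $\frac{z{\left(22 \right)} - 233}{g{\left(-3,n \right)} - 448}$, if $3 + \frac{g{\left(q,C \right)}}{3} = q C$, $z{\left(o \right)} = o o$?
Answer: $- \frac{251}{475} \approx -0.52842$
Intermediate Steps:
$n = 2$ ($n = 2 \sqrt{1} = 2 \cdot 1 = 2$)
$z{\left(o \right)} = o^{2}$
$g{\left(q,C \right)} = -9 + 3 C q$ ($g{\left(q,C \right)} = -9 + 3 q C = -9 + 3 C q$)
$\frac{z{\left(22 \right)} - 233}{g{\left(-3,n \right)} - 448} = \frac{22^{2} - 233}{\left(-9 + 3 \cdot 2 \left(-3\right)\right) - 448} = \frac{484 - 233}{\left(-9 - 18\right) - 448} = \frac{251}{-27 - 448} = \frac{251}{-475} = 251 \left(- \frac{1}{475}\right) = - \frac{251}{475}$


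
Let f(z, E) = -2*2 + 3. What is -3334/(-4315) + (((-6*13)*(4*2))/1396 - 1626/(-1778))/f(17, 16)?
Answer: 408506479/1338776215 ≈ 0.30513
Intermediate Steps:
f(z, E) = -1 (f(z, E) = -4 + 3 = -1)
-3334/(-4315) + (((-6*13)*(4*2))/1396 - 1626/(-1778))/f(17, 16) = -3334/(-4315) + (((-6*13)*(4*2))/1396 - 1626/(-1778))/(-1) = -3334*(-1/4315) + (-78*8*(1/1396) - 1626*(-1/1778))*(-1) = 3334/4315 + (-624*1/1396 + 813/889)*(-1) = 3334/4315 + (-156/349 + 813/889)*(-1) = 3334/4315 + (145053/310261)*(-1) = 3334/4315 - 145053/310261 = 408506479/1338776215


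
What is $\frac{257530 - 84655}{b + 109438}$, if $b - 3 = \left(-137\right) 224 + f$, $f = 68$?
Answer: $\frac{172875}{78821} \approx 2.1933$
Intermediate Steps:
$b = -30617$ ($b = 3 + \left(\left(-137\right) 224 + 68\right) = 3 + \left(-30688 + 68\right) = 3 - 30620 = -30617$)
$\frac{257530 - 84655}{b + 109438} = \frac{257530 - 84655}{-30617 + 109438} = \frac{172875}{78821}$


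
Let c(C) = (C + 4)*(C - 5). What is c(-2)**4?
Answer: 38416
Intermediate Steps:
c(C) = (-5 + C)*(4 + C) (c(C) = (4 + C)*(-5 + C) = (-5 + C)*(4 + C))
c(-2)**4 = (-20 + (-2)**2 - 1*(-2))**4 = (-20 + 4 + 2)**4 = (-14)**4 = 38416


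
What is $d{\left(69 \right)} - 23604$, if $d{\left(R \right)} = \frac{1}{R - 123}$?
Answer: $- \frac{1274617}{54} \approx -23604.0$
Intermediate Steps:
$d{\left(R \right)} = \frac{1}{-123 + R}$
$d{\left(69 \right)} - 23604 = \frac{1}{-123 + 69} - 23604 = \frac{1}{-54} - 23604 = - \frac{1}{54} - 23604 = - \frac{1274617}{54}$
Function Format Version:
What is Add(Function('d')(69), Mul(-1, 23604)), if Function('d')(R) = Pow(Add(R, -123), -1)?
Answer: Rational(-1274617, 54) ≈ -23604.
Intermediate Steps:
Function('d')(R) = Pow(Add(-123, R), -1)
Add(Function('d')(69), Mul(-1, 23604)) = Add(Pow(Add(-123, 69), -1), Mul(-1, 23604)) = Add(Pow(-54, -1), -23604) = Add(Rational(-1, 54), -23604) = Rational(-1274617, 54)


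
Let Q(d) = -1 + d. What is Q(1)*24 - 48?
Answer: -48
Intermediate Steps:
Q(1)*24 - 48 = (-1 + 1)*24 - 48 = 0*24 - 48 = 0 - 48 = -48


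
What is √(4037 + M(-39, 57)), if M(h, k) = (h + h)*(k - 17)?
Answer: √917 ≈ 30.282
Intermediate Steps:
M(h, k) = 2*h*(-17 + k) (M(h, k) = (2*h)*(-17 + k) = 2*h*(-17 + k))
√(4037 + M(-39, 57)) = √(4037 + 2*(-39)*(-17 + 57)) = √(4037 + 2*(-39)*40) = √(4037 - 3120) = √917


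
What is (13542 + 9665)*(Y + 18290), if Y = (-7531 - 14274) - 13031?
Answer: -383983022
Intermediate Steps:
Y = -34836 (Y = -21805 - 13031 = -34836)
(13542 + 9665)*(Y + 18290) = (13542 + 9665)*(-34836 + 18290) = 23207*(-16546) = -383983022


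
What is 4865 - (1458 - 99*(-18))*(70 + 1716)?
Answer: -5781775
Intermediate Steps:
4865 - (1458 - 99*(-18))*(70 + 1716) = 4865 - (1458 + 1782)*1786 = 4865 - 3240*1786 = 4865 - 1*5786640 = 4865 - 5786640 = -5781775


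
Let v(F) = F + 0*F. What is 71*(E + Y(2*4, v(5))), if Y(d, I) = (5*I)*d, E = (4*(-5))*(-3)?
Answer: 18460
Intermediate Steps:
v(F) = F (v(F) = F + 0 = F)
E = 60 (E = -20*(-3) = 60)
Y(d, I) = 5*I*d
71*(E + Y(2*4, v(5))) = 71*(60 + 5*5*(2*4)) = 71*(60 + 5*5*8) = 71*(60 + 200) = 71*260 = 18460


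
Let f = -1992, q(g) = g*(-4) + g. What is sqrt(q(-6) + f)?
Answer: I*sqrt(1974) ≈ 44.43*I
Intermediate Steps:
q(g) = -3*g (q(g) = -4*g + g = -3*g)
sqrt(q(-6) + f) = sqrt(-3*(-6) - 1992) = sqrt(18 - 1992) = sqrt(-1974) = I*sqrt(1974)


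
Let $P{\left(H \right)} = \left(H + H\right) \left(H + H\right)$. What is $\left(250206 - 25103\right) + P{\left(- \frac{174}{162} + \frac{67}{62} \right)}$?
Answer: $\frac{157700183728}{700569} \approx 2.251 \cdot 10^{5}$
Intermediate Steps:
$P{\left(H \right)} = 4 H^{2}$ ($P{\left(H \right)} = 2 H 2 H = 4 H^{2}$)
$\left(250206 - 25103\right) + P{\left(- \frac{174}{162} + \frac{67}{62} \right)} = \left(250206 - 25103\right) + 4 \left(- \frac{174}{162} + \frac{67}{62}\right)^{2} = \left(250206 + \left(-94899 + 69796\right)\right) + 4 \left(\left(-174\right) \frac{1}{162} + 67 \cdot \frac{1}{62}\right)^{2} = \left(250206 - 25103\right) + 4 \left(- \frac{29}{27} + \frac{67}{62}\right)^{2} = 225103 + 4 \left(\frac{11}{1674}\right)^{2} = 225103 + 4 \cdot \frac{121}{2802276} = 225103 + \frac{121}{700569} = \frac{157700183728}{700569}$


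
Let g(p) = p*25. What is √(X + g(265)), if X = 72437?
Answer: √79062 ≈ 281.18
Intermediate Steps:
g(p) = 25*p
√(X + g(265)) = √(72437 + 25*265) = √(72437 + 6625) = √79062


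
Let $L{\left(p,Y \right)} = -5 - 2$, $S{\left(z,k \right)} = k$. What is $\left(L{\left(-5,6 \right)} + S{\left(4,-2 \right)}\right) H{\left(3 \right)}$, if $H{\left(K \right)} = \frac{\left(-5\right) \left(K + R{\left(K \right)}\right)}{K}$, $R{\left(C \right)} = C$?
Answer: $90$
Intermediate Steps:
$H{\left(K \right)} = -10$ ($H{\left(K \right)} = \frac{\left(-5\right) \left(K + K\right)}{K} = \frac{\left(-5\right) 2 K}{K} = \frac{\left(-10\right) K}{K} = -10$)
$L{\left(p,Y \right)} = -7$ ($L{\left(p,Y \right)} = -5 - 2 = -7$)
$\left(L{\left(-5,6 \right)} + S{\left(4,-2 \right)}\right) H{\left(3 \right)} = \left(-7 - 2\right) \left(-10\right) = \left(-9\right) \left(-10\right) = 90$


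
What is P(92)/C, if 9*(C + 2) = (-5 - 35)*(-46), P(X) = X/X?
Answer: 9/1822 ≈ 0.0049396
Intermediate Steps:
P(X) = 1
C = 1822/9 (C = -2 + ((-5 - 35)*(-46))/9 = -2 + (-40*(-46))/9 = -2 + (⅑)*1840 = -2 + 1840/9 = 1822/9 ≈ 202.44)
P(92)/C = 1/(1822/9) = 1*(9/1822) = 9/1822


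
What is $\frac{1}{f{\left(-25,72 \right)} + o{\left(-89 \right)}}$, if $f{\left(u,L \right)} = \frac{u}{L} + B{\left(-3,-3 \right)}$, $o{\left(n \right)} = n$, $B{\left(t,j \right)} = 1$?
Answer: $- \frac{72}{6361} \approx -0.011319$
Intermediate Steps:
$f{\left(u,L \right)} = 1 + \frac{u}{L}$ ($f{\left(u,L \right)} = \frac{u}{L} + 1 = 1 + \frac{u}{L}$)
$\frac{1}{f{\left(-25,72 \right)} + o{\left(-89 \right)}} = \frac{1}{\frac{72 - 25}{72} - 89} = \frac{1}{\frac{1}{72} \cdot 47 - 89} = \frac{1}{\frac{47}{72} - 89} = \frac{1}{- \frac{6361}{72}} = - \frac{72}{6361}$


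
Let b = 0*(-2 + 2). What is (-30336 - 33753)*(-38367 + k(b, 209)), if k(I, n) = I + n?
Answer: 2445508062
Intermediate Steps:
b = 0 (b = 0*0 = 0)
(-30336 - 33753)*(-38367 + k(b, 209)) = (-30336 - 33753)*(-38367 + (0 + 209)) = -64089*(-38367 + 209) = -64089*(-38158) = 2445508062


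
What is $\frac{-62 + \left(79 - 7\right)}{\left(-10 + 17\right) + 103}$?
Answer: $\frac{1}{11} \approx 0.090909$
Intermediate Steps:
$\frac{-62 + \left(79 - 7\right)}{\left(-10 + 17\right) + 103} = \frac{-62 + 72}{7 + 103} = \frac{10}{110} = 10 \cdot \frac{1}{110} = \frac{1}{11}$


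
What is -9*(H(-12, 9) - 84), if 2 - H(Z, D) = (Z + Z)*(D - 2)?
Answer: -774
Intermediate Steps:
H(Z, D) = 2 - 2*Z*(-2 + D) (H(Z, D) = 2 - (Z + Z)*(D - 2) = 2 - 2*Z*(-2 + D))
-9*(H(-12, 9) - 84) = -9*((2 + 4*(-12) - 2*9*(-12)) - 84) = -9*((2 - 48 + 216) - 84) = -9*(170 - 84) = -9*86 = -774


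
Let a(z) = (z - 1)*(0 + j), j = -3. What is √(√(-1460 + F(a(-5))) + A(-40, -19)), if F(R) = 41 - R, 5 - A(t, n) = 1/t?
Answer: √(2010 + 400*I*√1437)/20 ≈ 4.651 + 4.0752*I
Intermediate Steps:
A(t, n) = 5 - 1/t
a(z) = 3 - 3*z (a(z) = (z - 1)*(0 - 3) = (-1 + z)*(-3) = 3 - 3*z)
√(√(-1460 + F(a(-5))) + A(-40, -19)) = √(√(-1460 + (41 - (3 - 3*(-5)))) + (5 - 1/(-40))) = √(√(-1460 + (41 - (3 + 15))) + (5 - 1*(-1/40))) = √(√(-1460 + (41 - 1*18)) + (5 + 1/40)) = √(√(-1460 + (41 - 18)) + 201/40) = √(√(-1460 + 23) + 201/40) = √(√(-1437) + 201/40) = √(I*√1437 + 201/40) = √(201/40 + I*√1437)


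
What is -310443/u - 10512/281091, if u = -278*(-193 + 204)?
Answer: 29076862539/286525426 ≈ 101.48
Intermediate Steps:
u = -3058 (u = -278*11 = -3058)
-310443/u - 10512/281091 = -310443/(-3058) - 10512/281091 = -310443*(-1/3058) - 10512*1/281091 = 310443/3058 - 3504/93697 = 29076862539/286525426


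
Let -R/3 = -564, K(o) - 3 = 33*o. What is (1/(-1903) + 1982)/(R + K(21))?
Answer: 3771745/4544364 ≈ 0.82998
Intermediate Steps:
K(o) = 3 + 33*o
R = 1692 (R = -3*(-564) = 1692)
(1/(-1903) + 1982)/(R + K(21)) = (1/(-1903) + 1982)/(1692 + (3 + 33*21)) = (-1/1903 + 1982)/(1692 + (3 + 693)) = 3771745/(1903*(1692 + 696)) = (3771745/1903)/2388 = (3771745/1903)*(1/2388) = 3771745/4544364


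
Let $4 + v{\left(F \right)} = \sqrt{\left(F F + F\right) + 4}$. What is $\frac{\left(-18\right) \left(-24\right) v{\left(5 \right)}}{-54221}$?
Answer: $\frac{1728}{54221} - \frac{432 \sqrt{34}}{54221} \approx -0.014588$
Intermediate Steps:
$v{\left(F \right)} = -4 + \sqrt{4 + F + F^{2}}$ ($v{\left(F \right)} = -4 + \sqrt{\left(F F + F\right) + 4} = -4 + \sqrt{\left(F^{2} + F\right) + 4} = -4 + \sqrt{\left(F + F^{2}\right) + 4} = -4 + \sqrt{4 + F + F^{2}}$)
$\frac{\left(-18\right) \left(-24\right) v{\left(5 \right)}}{-54221} = \frac{\left(-18\right) \left(-24\right) \left(-4 + \sqrt{4 + 5 + 5^{2}}\right)}{-54221} = 432 \left(-4 + \sqrt{4 + 5 + 25}\right) \left(- \frac{1}{54221}\right) = 432 \left(-4 + \sqrt{34}\right) \left(- \frac{1}{54221}\right) = \left(-1728 + 432 \sqrt{34}\right) \left(- \frac{1}{54221}\right) = \frac{1728}{54221} - \frac{432 \sqrt{34}}{54221}$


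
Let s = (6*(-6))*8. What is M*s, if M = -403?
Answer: 116064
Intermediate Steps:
s = -288 (s = -36*8 = -288)
M*s = -403*(-288) = 116064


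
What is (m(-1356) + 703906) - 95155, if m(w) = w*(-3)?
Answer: 612819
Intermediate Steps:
m(w) = -3*w
(m(-1356) + 703906) - 95155 = (-3*(-1356) + 703906) - 95155 = (4068 + 703906) - 95155 = 707974 - 95155 = 612819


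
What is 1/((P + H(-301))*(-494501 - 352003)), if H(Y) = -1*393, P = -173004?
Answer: 1/146781254088 ≈ 6.8129e-12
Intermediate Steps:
H(Y) = -393
1/((P + H(-301))*(-494501 - 352003)) = 1/((-173004 - 393)*(-494501 - 352003)) = 1/(-173397*(-846504)) = 1/146781254088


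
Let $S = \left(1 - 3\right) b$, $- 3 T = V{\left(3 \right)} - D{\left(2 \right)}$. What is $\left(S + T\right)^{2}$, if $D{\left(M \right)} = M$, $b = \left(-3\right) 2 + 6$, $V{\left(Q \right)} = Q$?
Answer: $\frac{1}{9} \approx 0.11111$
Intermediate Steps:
$b = 0$ ($b = -6 + 6 = 0$)
$T = - \frac{1}{3}$ ($T = - \frac{3 - 2}{3} = \left(- \frac{1}{3}\right) 1 = - \frac{1}{3} \approx -0.33333$)
$S = 0$ ($S = \left(1 - 3\right) 0 = \left(-2\right) 0 = 0$)
$\left(S + T\right)^{2} = \left(0 - \frac{1}{3}\right)^{2} = \left(- \frac{1}{3}\right)^{2} = \frac{1}{9}$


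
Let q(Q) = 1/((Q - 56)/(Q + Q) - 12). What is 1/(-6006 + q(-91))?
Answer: -291/1747772 ≈ -0.00016650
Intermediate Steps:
q(Q) = 1/(-12 + (-56 + Q)/(2*Q)) (q(Q) = 1/((-56 + Q)/((2*Q)) - 12) = 1/((-56 + Q)*(1/(2*Q)) - 12) = 1/((-56 + Q)/(2*Q) - 12) = 1/(-12 + (-56 + Q)/(2*Q)))
1/(-6006 + q(-91)) = 1/(-6006 - 2*(-91)/(56 + 23*(-91))) = 1/(-6006 - 2*(-91)/(56 - 2093)) = 1/(-6006 - 2*(-91)/(-2037)) = 1/(-6006 - 2*(-91)*(-1/2037)) = 1/(-6006 - 26/291) = 1/(-1747772/291) = -291/1747772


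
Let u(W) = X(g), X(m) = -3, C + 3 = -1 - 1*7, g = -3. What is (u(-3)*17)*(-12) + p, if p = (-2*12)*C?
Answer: 876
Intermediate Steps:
C = -11 (C = -3 + (-1 - 1*7) = -3 + (-1 - 7) = -3 - 8 = -11)
p = 264 (p = -2*12*(-11) = -24*(-11) = 264)
u(W) = -3
(u(-3)*17)*(-12) + p = -3*17*(-12) + 264 = -51*(-12) + 264 = 612 + 264 = 876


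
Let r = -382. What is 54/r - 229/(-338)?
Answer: 34613/64558 ≈ 0.53615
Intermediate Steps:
54/r - 229/(-338) = 54/(-382) - 229/(-338) = 54*(-1/382) - 229*(-1/338) = -27/191 + 229/338 = 34613/64558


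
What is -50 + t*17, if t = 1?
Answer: -33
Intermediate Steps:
-50 + t*17 = -50 + 1*17 = -50 + 17 = -33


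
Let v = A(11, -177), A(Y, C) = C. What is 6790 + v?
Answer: 6613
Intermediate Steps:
v = -177
6790 + v = 6790 - 177 = 6613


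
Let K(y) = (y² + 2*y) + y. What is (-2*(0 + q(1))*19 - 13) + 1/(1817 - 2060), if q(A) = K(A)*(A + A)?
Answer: -77032/243 ≈ -317.00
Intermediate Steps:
K(y) = y² + 3*y
q(A) = 2*A²*(3 + A) (q(A) = (A*(3 + A))*(A + A) = (A*(3 + A))*(2*A) = 2*A²*(3 + A))
(-2*(0 + q(1))*19 - 13) + 1/(1817 - 2060) = (-2*(0 + 2*1²*(3 + 1))*19 - 13) + 1/(1817 - 2060) = (-2*(0 + 2*1*4)*19 - 13) + 1/(-243) = (-2*(0 + 8)*19 - 13) - 1/243 = (-2*8*19 - 13) - 1/243 = (-16*19 - 13) - 1/243 = (-304 - 13) - 1/243 = -317 - 1/243 = -77032/243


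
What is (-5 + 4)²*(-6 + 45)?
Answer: 39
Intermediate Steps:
(-5 + 4)²*(-6 + 45) = (-1)²*39 = 1*39 = 39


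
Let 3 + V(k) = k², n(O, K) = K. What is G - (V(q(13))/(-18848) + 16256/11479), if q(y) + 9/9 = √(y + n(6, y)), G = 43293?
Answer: 1170800312833/27044524 - √26/9424 ≈ 43292.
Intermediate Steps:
q(y) = -1 + √2*√y (q(y) = -1 + √(y + y) = -1 + √(2*y) = -1 + √2*√y)
V(k) = -3 + k²
G - (V(q(13))/(-18848) + 16256/11479) = 43293 - ((-3 + (-1 + √2*√13)²)/(-18848) + 16256/11479) = 43293 - ((-3 + (-1 + √26)²)*(-1/18848) + 16256*(1/11479)) = 43293 - ((3/18848 - (-1 + √26)²/18848) + 16256/11479) = 43293 - (306427525/216356192 - (-1 + √26)²/18848) = 43293 + (-306427525/216356192 + (-1 + √26)²/18848) = 9366402192731/216356192 + (-1 + √26)²/18848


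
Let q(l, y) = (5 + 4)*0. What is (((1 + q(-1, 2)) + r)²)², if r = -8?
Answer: 2401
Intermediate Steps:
q(l, y) = 0 (q(l, y) = 9*0 = 0)
(((1 + q(-1, 2)) + r)²)² = (((1 + 0) - 8)²)² = ((1 - 8)²)² = ((-7)²)² = 49² = 2401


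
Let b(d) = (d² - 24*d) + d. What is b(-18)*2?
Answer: 1476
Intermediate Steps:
b(d) = d² - 23*d
b(-18)*2 = -18*(-23 - 18)*2 = -18*(-41)*2 = 738*2 = 1476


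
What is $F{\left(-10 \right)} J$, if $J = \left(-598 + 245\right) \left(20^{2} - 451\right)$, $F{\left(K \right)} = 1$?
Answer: $18003$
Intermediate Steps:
$J = 18003$ ($J = - 353 \left(400 - 451\right) = \left(-353\right) \left(-51\right) = 18003$)
$F{\left(-10 \right)} J = 1 \cdot 18003 = 18003$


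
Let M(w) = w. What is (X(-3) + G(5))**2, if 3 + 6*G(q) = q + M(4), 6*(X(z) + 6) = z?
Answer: 121/4 ≈ 30.250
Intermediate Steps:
X(z) = -6 + z/6
G(q) = 1/6 + q/6 (G(q) = -1/2 + (q + 4)/6 = -1/2 + (4 + q)/6 = -1/2 + (2/3 + q/6) = 1/6 + q/6)
(X(-3) + G(5))**2 = ((-6 + (1/6)*(-3)) + (1/6 + (1/6)*5))**2 = ((-6 - 1/2) + (1/6 + 5/6))**2 = (-13/2 + 1)**2 = (-11/2)**2 = 121/4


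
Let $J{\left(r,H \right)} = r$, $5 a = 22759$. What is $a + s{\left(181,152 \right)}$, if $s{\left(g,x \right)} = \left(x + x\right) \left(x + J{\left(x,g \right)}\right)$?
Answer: $\frac{484839}{5} \approx 96968.0$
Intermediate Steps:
$a = \frac{22759}{5}$ ($a = \frac{1}{5} \cdot 22759 = \frac{22759}{5} \approx 4551.8$)
$s{\left(g,x \right)} = 4 x^{2}$ ($s{\left(g,x \right)} = \left(x + x\right) \left(x + x\right) = 2 x 2 x = 4 x^{2}$)
$a + s{\left(181,152 \right)} = \frac{22759}{5} + 4 \cdot 152^{2} = \frac{22759}{5} + 4 \cdot 23104 = \frac{22759}{5} + 92416 = \frac{484839}{5}$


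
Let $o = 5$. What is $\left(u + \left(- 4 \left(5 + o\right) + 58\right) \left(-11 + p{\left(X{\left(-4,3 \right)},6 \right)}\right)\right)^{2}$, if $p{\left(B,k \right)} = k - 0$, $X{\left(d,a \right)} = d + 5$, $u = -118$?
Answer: $43264$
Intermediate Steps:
$X{\left(d,a \right)} = 5 + d$
$p{\left(B,k \right)} = k$ ($p{\left(B,k \right)} = k + 0 = k$)
$\left(u + \left(- 4 \left(5 + o\right) + 58\right) \left(-11 + p{\left(X{\left(-4,3 \right)},6 \right)}\right)\right)^{2} = \left(-118 + \left(- 4 \left(5 + 5\right) + 58\right) \left(-11 + 6\right)\right)^{2} = \left(-118 + \left(\left(-4\right) 10 + 58\right) \left(-5\right)\right)^{2} = \left(-118 + \left(-40 + 58\right) \left(-5\right)\right)^{2} = \left(-118 + 18 \left(-5\right)\right)^{2} = \left(-118 - 90\right)^{2} = \left(-208\right)^{2} = 43264$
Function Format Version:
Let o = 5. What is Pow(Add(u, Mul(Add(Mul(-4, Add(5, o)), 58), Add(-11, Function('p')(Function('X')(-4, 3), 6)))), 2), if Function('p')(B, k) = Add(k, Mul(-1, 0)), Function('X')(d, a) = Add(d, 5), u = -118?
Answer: 43264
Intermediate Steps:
Function('X')(d, a) = Add(5, d)
Function('p')(B, k) = k (Function('p')(B, k) = Add(k, 0) = k)
Pow(Add(u, Mul(Add(Mul(-4, Add(5, o)), 58), Add(-11, Function('p')(Function('X')(-4, 3), 6)))), 2) = Pow(Add(-118, Mul(Add(Mul(-4, Add(5, 5)), 58), Add(-11, 6))), 2) = Pow(Add(-118, Mul(Add(Mul(-4, 10), 58), -5)), 2) = Pow(Add(-118, Mul(Add(-40, 58), -5)), 2) = Pow(Add(-118, Mul(18, -5)), 2) = Pow(Add(-118, -90), 2) = Pow(-208, 2) = 43264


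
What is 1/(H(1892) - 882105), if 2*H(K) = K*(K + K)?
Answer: 1/2697559 ≈ 3.7071e-7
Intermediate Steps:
H(K) = K² (H(K) = (K*(K + K))/2 = (K*(2*K))/2 = (2*K²)/2 = K²)
1/(H(1892) - 882105) = 1/(1892² - 882105) = 1/(3579664 - 882105) = 1/2697559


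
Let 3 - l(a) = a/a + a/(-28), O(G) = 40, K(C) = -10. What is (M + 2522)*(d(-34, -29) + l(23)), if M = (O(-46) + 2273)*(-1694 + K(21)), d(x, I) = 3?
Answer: -45859235/2 ≈ -2.2930e+7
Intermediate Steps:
l(a) = 2 + a/28 (l(a) = 3 - (a/a + a/(-28)) = 3 - (1 + a*(-1/28)) = 3 - (1 - a/28) = 3 + (-1 + a/28) = 2 + a/28)
M = -3941352 (M = (40 + 2273)*(-1694 - 10) = 2313*(-1704) = -3941352)
(M + 2522)*(d(-34, -29) + l(23)) = (-3941352 + 2522)*(3 + (2 + (1/28)*23)) = -3938830*(3 + (2 + 23/28)) = -3938830*(3 + 79/28) = -3938830*163/28 = -45859235/2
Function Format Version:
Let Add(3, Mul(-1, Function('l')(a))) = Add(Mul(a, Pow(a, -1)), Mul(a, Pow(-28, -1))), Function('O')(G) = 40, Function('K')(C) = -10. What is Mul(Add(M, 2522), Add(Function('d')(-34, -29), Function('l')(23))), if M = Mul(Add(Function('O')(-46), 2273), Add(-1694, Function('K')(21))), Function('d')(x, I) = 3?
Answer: Rational(-45859235, 2) ≈ -2.2930e+7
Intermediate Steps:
Function('l')(a) = Add(2, Mul(Rational(1, 28), a)) (Function('l')(a) = Add(3, Mul(-1, Add(Mul(a, Pow(a, -1)), Mul(a, Pow(-28, -1))))) = Add(3, Mul(-1, Add(1, Mul(a, Rational(-1, 28))))) = Add(3, Mul(-1, Add(1, Mul(Rational(-1, 28), a)))) = Add(3, Add(-1, Mul(Rational(1, 28), a))) = Add(2, Mul(Rational(1, 28), a)))
M = -3941352 (M = Mul(Add(40, 2273), Add(-1694, -10)) = Mul(2313, -1704) = -3941352)
Mul(Add(M, 2522), Add(Function('d')(-34, -29), Function('l')(23))) = Mul(Add(-3941352, 2522), Add(3, Add(2, Mul(Rational(1, 28), 23)))) = Mul(-3938830, Add(3, Add(2, Rational(23, 28)))) = Mul(-3938830, Add(3, Rational(79, 28))) = Mul(-3938830, Rational(163, 28)) = Rational(-45859235, 2)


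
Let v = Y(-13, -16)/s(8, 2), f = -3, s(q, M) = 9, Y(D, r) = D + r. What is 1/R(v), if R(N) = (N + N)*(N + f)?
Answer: 81/3248 ≈ 0.024938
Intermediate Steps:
v = -29/9 (v = (-13 - 16)/9 = -29*1/9 = -29/9 ≈ -3.2222)
R(N) = 2*N*(-3 + N) (R(N) = (N + N)*(N - 3) = (2*N)*(-3 + N) = 2*N*(-3 + N))
1/R(v) = 1/(2*(-29/9)*(-3 - 29/9)) = 1/(2*(-29/9)*(-56/9)) = 1/(3248/81) = 81/3248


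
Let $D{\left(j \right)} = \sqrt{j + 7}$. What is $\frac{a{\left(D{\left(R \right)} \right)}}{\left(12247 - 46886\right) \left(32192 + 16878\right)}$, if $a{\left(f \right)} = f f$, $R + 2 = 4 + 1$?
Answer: $- \frac{1}{169973573} \approx -5.8833 \cdot 10^{-9}$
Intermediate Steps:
$R = 3$ ($R = -2 + \left(4 + 1\right) = -2 + 5 = 3$)
$D{\left(j \right)} = \sqrt{7 + j}$
$a{\left(f \right)} = f^{2}$
$\frac{a{\left(D{\left(R \right)} \right)}}{\left(12247 - 46886\right) \left(32192 + 16878\right)} = \frac{\left(\sqrt{7 + 3}\right)^{2}}{\left(12247 - 46886\right) \left(32192 + 16878\right)} = \frac{\left(\sqrt{10}\right)^{2}}{\left(-34639\right) 49070} = \frac{10}{-1699735730} = 10 \left(- \frac{1}{1699735730}\right) = - \frac{1}{169973573}$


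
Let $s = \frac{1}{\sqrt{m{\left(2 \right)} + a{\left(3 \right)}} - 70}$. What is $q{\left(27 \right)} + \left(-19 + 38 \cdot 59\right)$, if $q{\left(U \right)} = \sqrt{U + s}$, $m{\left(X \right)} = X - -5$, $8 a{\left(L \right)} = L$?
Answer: $2223 + \frac{\sqrt{4593618203 - 8698 \sqrt{118}}}{13047} \approx 2228.2$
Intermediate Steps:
$a{\left(L \right)} = \frac{L}{8}$
$m{\left(X \right)} = 5 + X$ ($m{\left(X \right)} = X + 5 = 5 + X$)
$s = \frac{1}{-70 + \frac{\sqrt{118}}{4}}$ ($s = \frac{1}{\sqrt{\left(5 + 2\right) + \frac{1}{8} \cdot 3} - 70} = \frac{1}{\sqrt{7 + \frac{3}{8}} - 70} = \frac{1}{\sqrt{\frac{59}{8}} - 70} = \frac{1}{\frac{\sqrt{118}}{4} - 70} = \frac{1}{-70 + \frac{\sqrt{118}}{4}} \approx -0.014862$)
$q{\left(U \right)} = \sqrt{- \frac{560}{39141} + U - \frac{2 \sqrt{118}}{39141}}$ ($q{\left(U \right)} = \sqrt{U - \left(\frac{560}{39141} + \frac{2 \sqrt{118}}{39141}\right)} = \sqrt{- \frac{560}{39141} + U - \frac{2 \sqrt{118}}{39141}}$)
$q{\left(27 \right)} + \left(-19 + 38 \cdot 59\right) = \frac{\sqrt{-2435440 - 8698 \sqrt{118} + 170224209 \cdot 27}}{13047} + \left(-19 + 38 \cdot 59\right) = \frac{\sqrt{-2435440 - 8698 \sqrt{118} + 4596053643}}{13047} + \left(-19 + 2242\right) = \frac{\sqrt{4593618203 - 8698 \sqrt{118}}}{13047} + 2223 = 2223 + \frac{\sqrt{4593618203 - 8698 \sqrt{118}}}{13047}$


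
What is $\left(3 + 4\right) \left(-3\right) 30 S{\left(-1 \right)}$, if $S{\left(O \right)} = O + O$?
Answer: $1260$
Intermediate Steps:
$S{\left(O \right)} = 2 O$
$\left(3 + 4\right) \left(-3\right) 30 S{\left(-1 \right)} = \left(3 + 4\right) \left(-3\right) 30 \cdot 2 \left(-1\right) = 7 \left(-3\right) 30 \left(-2\right) = \left(-21\right) 30 \left(-2\right) = \left(-630\right) \left(-2\right) = 1260$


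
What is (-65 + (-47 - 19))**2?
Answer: 17161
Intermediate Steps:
(-65 + (-47 - 19))**2 = (-65 - 66)**2 = (-131)**2 = 17161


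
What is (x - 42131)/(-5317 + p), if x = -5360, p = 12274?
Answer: -47491/6957 ≈ -6.8264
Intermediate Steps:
(x - 42131)/(-5317 + p) = (-5360 - 42131)/(-5317 + 12274) = -47491/6957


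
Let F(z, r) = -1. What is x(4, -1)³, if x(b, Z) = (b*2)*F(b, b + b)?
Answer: -512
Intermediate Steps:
x(b, Z) = -2*b (x(b, Z) = (b*2)*(-1) = (2*b)*(-1) = -2*b)
x(4, -1)³ = (-2*4)³ = (-8)³ = -512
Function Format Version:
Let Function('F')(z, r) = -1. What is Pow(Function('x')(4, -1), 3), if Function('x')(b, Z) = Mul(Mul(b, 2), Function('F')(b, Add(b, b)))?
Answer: -512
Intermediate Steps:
Function('x')(b, Z) = Mul(-2, b) (Function('x')(b, Z) = Mul(Mul(b, 2), -1) = Mul(Mul(2, b), -1) = Mul(-2, b))
Pow(Function('x')(4, -1), 3) = Pow(Mul(-2, 4), 3) = Pow(-8, 3) = -512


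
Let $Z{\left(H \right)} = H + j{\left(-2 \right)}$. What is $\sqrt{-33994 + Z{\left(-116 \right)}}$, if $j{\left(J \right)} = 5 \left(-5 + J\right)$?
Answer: $i \sqrt{34145} \approx 184.78 i$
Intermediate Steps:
$j{\left(J \right)} = -25 + 5 J$
$Z{\left(H \right)} = -35 + H$ ($Z{\left(H \right)} = H + \left(-25 + 5 \left(-2\right)\right) = H - 35 = -35 + H$)
$\sqrt{-33994 + Z{\left(-116 \right)}} = \sqrt{-33994 - 151} = \sqrt{-34145} = i \sqrt{34145}$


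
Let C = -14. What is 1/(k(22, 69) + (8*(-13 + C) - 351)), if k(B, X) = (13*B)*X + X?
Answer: 1/19236 ≈ 5.1986e-5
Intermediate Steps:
k(B, X) = X + 13*B*X (k(B, X) = 13*B*X + X = X + 13*B*X)
1/(k(22, 69) + (8*(-13 + C) - 351)) = 1/(69*(1 + 13*22) + (8*(-13 - 14) - 351)) = 1/(69*(1 + 286) + (8*(-27) - 351)) = 1/(69*287 + (-216 - 351)) = 1/(19803 - 567) = 1/19236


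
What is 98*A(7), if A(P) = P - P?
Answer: 0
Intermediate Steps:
A(P) = 0
98*A(7) = 98*0 = 0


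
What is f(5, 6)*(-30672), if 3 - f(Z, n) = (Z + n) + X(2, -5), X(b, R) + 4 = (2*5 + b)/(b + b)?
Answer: 214704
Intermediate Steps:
X(b, R) = -4 + (10 + b)/(2*b) (X(b, R) = -4 + (2*5 + b)/(b + b) = -4 + (10 + b)/((2*b)) = -4 + (10 + b)*(1/(2*b)) = -4 + (10 + b)/(2*b))
f(Z, n) = 4 - Z - n (f(Z, n) = 3 - ((Z + n) + (-7/2 + 5/2)) = 3 - ((Z + n) - 1) = 3 - (-1 + Z + n) = 3 + (1 - Z - n) = 4 - Z - n)
f(5, 6)*(-30672) = (4 - 1*5 - 1*6)*(-30672) = (4 - 5 - 6)*(-30672) = -7*(-30672) = 214704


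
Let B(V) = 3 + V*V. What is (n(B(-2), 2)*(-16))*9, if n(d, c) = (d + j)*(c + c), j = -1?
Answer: -3456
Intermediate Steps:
B(V) = 3 + V²
n(d, c) = 2*c*(-1 + d) (n(d, c) = (d - 1)*(c + c) = (-1 + d)*(2*c) = 2*c*(-1 + d))
(n(B(-2), 2)*(-16))*9 = ((2*2*(-1 + (3 + (-2)²)))*(-16))*9 = ((2*2*(-1 + (3 + 4)))*(-16))*9 = ((2*2*(-1 + 7))*(-16))*9 = ((2*2*6)*(-16))*9 = (24*(-16))*9 = -384*9 = -3456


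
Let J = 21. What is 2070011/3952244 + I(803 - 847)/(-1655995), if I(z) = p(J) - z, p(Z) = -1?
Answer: 3427757919453/6544896302780 ≈ 0.52373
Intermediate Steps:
I(z) = -1 - z
2070011/3952244 + I(803 - 847)/(-1655995) = 2070011/3952244 + (-1 - (803 - 847))/(-1655995) = 2070011*(1/3952244) + (-1 - 1*(-44))*(-1/1655995) = 2070011/3952244 + (-1 + 44)*(-1/1655995) = 2070011/3952244 + 43*(-1/1655995) = 2070011/3952244 - 43/1655995 = 3427757919453/6544896302780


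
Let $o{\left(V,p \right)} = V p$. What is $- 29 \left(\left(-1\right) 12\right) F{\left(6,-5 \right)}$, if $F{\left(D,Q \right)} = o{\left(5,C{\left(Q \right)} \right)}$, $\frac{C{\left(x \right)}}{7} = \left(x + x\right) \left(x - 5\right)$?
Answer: $1218000$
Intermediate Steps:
$C{\left(x \right)} = 14 x \left(-5 + x\right)$ ($C{\left(x \right)} = 7 \left(x + x\right) \left(x - 5\right) = 7 \cdot 2 x \left(-5 + x\right) = 14 x \left(-5 + x\right)$)
$F{\left(D,Q \right)} = 70 Q \left(-5 + Q\right)$ ($F{\left(D,Q \right)} = 5 \cdot 14 Q \left(-5 + Q\right) = 70 Q \left(-5 + Q\right)$)
$- 29 \left(\left(-1\right) 12\right) F{\left(6,-5 \right)} = - 29 \left(\left(-1\right) 12\right) 70 \left(-5\right) \left(-5 - 5\right) = \left(-29\right) \left(-12\right) 70 \left(-5\right) \left(-10\right) = 348 \cdot 3500 = 1218000$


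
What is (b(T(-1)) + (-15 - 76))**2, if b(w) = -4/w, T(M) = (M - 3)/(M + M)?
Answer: 8649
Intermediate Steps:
T(M) = (-3 + M)/(2*M) (T(M) = (-3 + M)/((2*M)) = (-3 + M)*(1/(2*M)) = (-3 + M)/(2*M))
(b(T(-1)) + (-15 - 76))**2 = (-4*(-2/(-3 - 1)) + (-15 - 76))**2 = (-4/((1/2)*(-1)*(-4)) - 91)**2 = (-4/2 - 91)**2 = (-4*1/2 - 91)**2 = (-2 - 91)**2 = (-93)**2 = 8649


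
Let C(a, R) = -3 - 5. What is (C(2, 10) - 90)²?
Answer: 9604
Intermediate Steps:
C(a, R) = -8
(C(2, 10) - 90)² = (-8 - 90)² = (-98)² = 9604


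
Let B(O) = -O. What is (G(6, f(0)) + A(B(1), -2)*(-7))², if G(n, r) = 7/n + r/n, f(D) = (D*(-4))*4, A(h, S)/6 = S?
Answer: 261121/36 ≈ 7253.4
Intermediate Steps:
A(h, S) = 6*S
f(D) = -16*D (f(D) = -4*D*4 = -16*D)
(G(6, f(0)) + A(B(1), -2)*(-7))² = ((7 - 16*0)/6 + (6*(-2))*(-7))² = ((7 + 0)/6 - 12*(-7))² = ((⅙)*7 + 84)² = (7/6 + 84)² = (511/6)² = 261121/36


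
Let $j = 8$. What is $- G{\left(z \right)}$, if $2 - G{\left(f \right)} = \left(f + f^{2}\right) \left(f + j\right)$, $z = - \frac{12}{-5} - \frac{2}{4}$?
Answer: $\frac{52549}{1000} \approx 52.549$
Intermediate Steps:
$z = \frac{19}{10}$ ($z = \left(-12\right) \left(- \frac{1}{5}\right) - \frac{1}{2} = \frac{12}{5} - \frac{1}{2} = \frac{19}{10} \approx 1.9$)
$G{\left(f \right)} = 2 - \left(8 + f\right) \left(f + f^{2}\right)$ ($G{\left(f \right)} = 2 - \left(f + f^{2}\right) \left(f + 8\right) = 2 - \left(f + f^{2}\right) \left(8 + f\right) = 2 - \left(8 + f\right) \left(f + f^{2}\right)$)
$- G{\left(z \right)} = - (2 - \left(\frac{19}{10}\right)^{3} - 9 \left(\frac{19}{10}\right)^{2} - \frac{76}{5}) = - (2 - \frac{6859}{1000} - \frac{3249}{100} - \frac{76}{5}) = \left(-1\right) \left(- \frac{52549}{1000}\right) = \frac{52549}{1000}$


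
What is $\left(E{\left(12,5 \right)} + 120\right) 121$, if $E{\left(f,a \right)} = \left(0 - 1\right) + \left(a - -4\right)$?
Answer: $15488$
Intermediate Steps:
$E{\left(f,a \right)} = 3 + a$ ($E{\left(f,a \right)} = -1 + \left(a + 4\right) = -1 + \left(4 + a\right) = 3 + a$)
$\left(E{\left(12,5 \right)} + 120\right) 121 = \left(\left(3 + 5\right) + 120\right) 121 = \left(8 + 120\right) 121 = 128 \cdot 121 = 15488$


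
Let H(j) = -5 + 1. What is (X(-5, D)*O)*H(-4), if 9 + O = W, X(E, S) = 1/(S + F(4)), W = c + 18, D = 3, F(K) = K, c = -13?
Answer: 16/7 ≈ 2.2857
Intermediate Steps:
H(j) = -4
W = 5 (W = -13 + 18 = 5)
X(E, S) = 1/(4 + S) (X(E, S) = 1/(S + 4) = 1/(4 + S))
O = -4 (O = -9 + 5 = -4)
(X(-5, D)*O)*H(-4) = (-4/(4 + 3))*(-4) = (-4/7)*(-4) = ((⅐)*(-4))*(-4) = -4/7*(-4) = 16/7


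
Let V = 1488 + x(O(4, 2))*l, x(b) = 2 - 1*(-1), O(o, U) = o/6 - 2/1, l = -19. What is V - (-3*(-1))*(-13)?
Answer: 1470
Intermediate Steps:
O(o, U) = -2 + o/6 (O(o, U) = o*(⅙) - 2*1 = o/6 - 2 = -2 + o/6)
x(b) = 3 (x(b) = 2 + 1 = 3)
V = 1431 (V = 1488 + 3*(-19) = 1488 - 57 = 1431)
V - (-3*(-1))*(-13) = 1431 - (-3*(-1))*(-13) = 1431 - 3*(-13) = 1431 - 1*(-39) = 1431 + 39 = 1470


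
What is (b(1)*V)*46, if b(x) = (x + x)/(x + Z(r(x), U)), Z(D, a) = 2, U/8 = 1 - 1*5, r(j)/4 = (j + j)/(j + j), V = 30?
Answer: 920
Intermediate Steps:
r(j) = 4 (r(j) = 4*((j + j)/(j + j)) = 4*((2*j)/((2*j))) = 4*((2*j)*(1/(2*j))) = 4*1 = 4)
U = -32 (U = 8*(1 - 1*5) = 8*(1 - 5) = 8*(-4) = -32)
b(x) = 2*x/(2 + x) (b(x) = (x + x)/(x + 2) = (2*x)/(2 + x) = 2*x/(2 + x))
(b(1)*V)*46 = ((2*1/(2 + 1))*30)*46 = ((2*1/3)*30)*46 = ((2*1*(⅓))*30)*46 = ((⅔)*30)*46 = 20*46 = 920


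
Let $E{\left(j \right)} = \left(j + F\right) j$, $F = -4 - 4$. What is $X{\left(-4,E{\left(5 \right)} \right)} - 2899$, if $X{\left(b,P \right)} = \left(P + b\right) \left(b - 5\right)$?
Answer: $-2728$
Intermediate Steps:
$F = -8$ ($F = -4 - 4 = -8$)
$E{\left(j \right)} = j \left(-8 + j\right)$ ($E{\left(j \right)} = \left(j - 8\right) j = \left(-8 + j\right) j = j \left(-8 + j\right)$)
$X{\left(b,P \right)} = \left(-5 + b\right) \left(P + b\right)$ ($X{\left(b,P \right)} = \left(P + b\right) \left(-5 + b\right) = \left(-5 + b\right) \left(P + b\right)$)
$X{\left(-4,E{\left(5 \right)} \right)} - 2899 = \left(\left(-4\right)^{2} - 5 \cdot 5 \left(-8 + 5\right) - -20 + 5 \left(-8 + 5\right) \left(-4\right)\right) - 2899 = \left(16 - 5 \cdot 5 \left(-3\right) + 20 + 5 \left(-3\right) \left(-4\right)\right) - 2899 = \left(16 - -75 + 20 - -60\right) - 2899 = \left(16 + 75 + 20 + 60\right) - 2899 = 171 - 2899 = -2728$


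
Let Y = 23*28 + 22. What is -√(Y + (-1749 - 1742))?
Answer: -5*I*√113 ≈ -53.151*I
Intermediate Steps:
Y = 666 (Y = 644 + 22 = 666)
-√(Y + (-1749 - 1742)) = -√(666 + (-1749 - 1742)) = -√(666 - 3491) = -√(-2825) = -5*I*√113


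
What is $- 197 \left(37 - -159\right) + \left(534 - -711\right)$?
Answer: $-37367$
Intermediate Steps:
$- 197 \left(37 - -159\right) + \left(534 - -711\right) = - 197 \left(37 + 159\right) + \left(534 + 711\right) = \left(-197\right) 196 + 1245 = -38612 + 1245 = -37367$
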